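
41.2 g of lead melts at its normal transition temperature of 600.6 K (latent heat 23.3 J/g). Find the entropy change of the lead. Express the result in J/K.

Heat absorbed by the substance: Q = mL = 41.2 × 23.3 = 959.96 J.
At constant T, ΔS = Q_rev/T = 959.96 / 600.6 = 1.6 J/K.

ΔS = 1.6 J/K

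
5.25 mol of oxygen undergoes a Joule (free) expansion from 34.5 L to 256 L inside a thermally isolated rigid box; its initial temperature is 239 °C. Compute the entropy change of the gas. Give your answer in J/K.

ΔS_gas = 87.5 J/K

No heat is exchanged and no work is done, so the ideal-gas temperature stays constant.
Entropy is a state function; using a reversible isothermal path, ΔS_gas = nR ln(V₂/V₁) = 5.25 × 8.314 × ln(256/34.5) = 87.5 J/K.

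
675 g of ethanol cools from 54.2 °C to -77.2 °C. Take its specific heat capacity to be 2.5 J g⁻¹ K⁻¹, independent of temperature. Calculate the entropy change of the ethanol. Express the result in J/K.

ΔS = -866 J/K

In kelvin: T₁ = 327.35 K, T₂ = 195.95 K. ΔS = ∫dQ_rev/T = m c ln(T₂/T₁) = 675 × 2.5 × ln(195.95/327.35) = -866 J/K.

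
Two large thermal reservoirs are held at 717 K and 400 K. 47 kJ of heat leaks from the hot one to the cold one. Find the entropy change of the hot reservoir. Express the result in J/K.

ΔS_hot = -65.6 J/K

The hot reservoir loses heat Q, so ΔS_hot = −Q/T_H = −47000/717 = -65.6 J/K.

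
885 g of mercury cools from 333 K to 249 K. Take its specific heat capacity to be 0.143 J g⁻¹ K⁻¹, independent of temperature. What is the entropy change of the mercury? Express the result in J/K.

ΔS = ∫dQ_rev/T = m c ln(T₂/T₁) = 885 × 0.143 × ln(249/333) = -36.8 J/K.

ΔS = -36.8 J/K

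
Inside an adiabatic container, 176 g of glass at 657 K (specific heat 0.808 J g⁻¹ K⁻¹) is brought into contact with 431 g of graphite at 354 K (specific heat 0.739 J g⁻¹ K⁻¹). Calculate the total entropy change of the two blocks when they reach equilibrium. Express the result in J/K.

ΔS_total = 20.1 J/K

Energy balance: T_f = (m₁c₁T₁ + m₂c₂T₂)/(m₁c₁ + m₂c₂) = 447.53 K.
ΔS₁ = m₁c₁ ln(T_f/T₁) = 142.208 × ln(447.53/657) = -54.6 J/K.
ΔS₂ = m₂c₂ ln(T_f/T₂) = 318.509 × ln(447.53/354) = 74.67 J/K.
ΔS_total = -54.6 + 74.67 = 20.1 J/K.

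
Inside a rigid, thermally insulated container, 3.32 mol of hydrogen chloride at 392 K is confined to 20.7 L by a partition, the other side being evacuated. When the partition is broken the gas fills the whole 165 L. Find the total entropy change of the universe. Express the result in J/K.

ΔS_universe = 57.3 J/K

For an ideal gas in free expansion Q = 0 and W = 0, so T is unchanged.
Entropy is a state function; using a reversible isothermal path, ΔS_gas = nR ln(V₂/V₁) = 3.32 × 8.314 × ln(165/20.7) = 57.3 J/K.
The insulated surroundings exchange no heat, so ΔS_surr = 0 and ΔS_universe = ΔS_gas.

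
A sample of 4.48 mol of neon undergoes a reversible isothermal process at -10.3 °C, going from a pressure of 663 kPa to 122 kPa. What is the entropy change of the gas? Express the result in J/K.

ΔS_gas = 63 J/K

For an isothermal ideal gas ΔS_gas = nR ln(P₁/P₂) = 4.48 × 8.314 × ln(663/122) = 63 J/K.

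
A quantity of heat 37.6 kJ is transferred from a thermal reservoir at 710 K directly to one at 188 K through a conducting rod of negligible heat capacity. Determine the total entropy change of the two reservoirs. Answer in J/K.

ΔS_total = 147 J/K

ΔS_hot = −Q/T_H = −37600/710 = -52.96 J/K and ΔS_cold = +Q/T_C = 37600/188 = 200 J/K.
ΔS_total = -52.96 + 200 = 147 J/K, positive as the second law requires.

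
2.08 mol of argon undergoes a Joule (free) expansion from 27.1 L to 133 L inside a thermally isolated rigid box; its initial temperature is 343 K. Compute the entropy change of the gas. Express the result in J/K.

ΔS_gas = 27.5 J/K

No heat is exchanged and no work is done, so the ideal-gas temperature stays constant.
Entropy is a state function; using a reversible isothermal path, ΔS_gas = nR ln(V₂/V₁) = 2.08 × 8.314 × ln(133/27.1) = 27.5 J/K.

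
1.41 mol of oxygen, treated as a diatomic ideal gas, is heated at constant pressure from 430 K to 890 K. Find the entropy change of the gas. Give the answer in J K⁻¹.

ΔS = 29.8 J/K

At constant pressure, ΔS = nC_p ln(T₂/T₁) with C_p = 7R/2 = 29.1 J mol⁻¹ K⁻¹.
ΔS = 1.41 × 29.1 × ln(890/430) = 29.8 J/K.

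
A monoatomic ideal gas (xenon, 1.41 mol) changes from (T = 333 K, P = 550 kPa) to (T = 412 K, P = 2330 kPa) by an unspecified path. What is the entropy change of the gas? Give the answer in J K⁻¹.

ΔS = -10.7 J/K

ΔS = nC_p ln(T₂/T₁) − nR ln(P₂/P₁), with C_p = 5R/2 = 20.79 J mol⁻¹ K⁻¹ for a monoatomic ideal gas.
ΔS = 1.41 × [20.79 × ln(412/333) − 8.314 × ln(2330/550)] = -10.7 J/K.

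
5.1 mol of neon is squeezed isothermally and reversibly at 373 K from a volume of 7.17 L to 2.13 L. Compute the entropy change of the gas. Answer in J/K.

ΔS_gas = -51.5 J/K

For an isothermal ideal gas ΔS_gas = nR ln(V₂/V₁) = 5.1 × 8.314 × ln(2.13/7.17) = -51.5 J/K.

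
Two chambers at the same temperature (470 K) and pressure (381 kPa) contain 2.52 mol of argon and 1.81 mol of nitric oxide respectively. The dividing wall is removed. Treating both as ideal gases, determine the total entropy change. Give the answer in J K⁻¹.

Mole fractions: x_A = 2.52/4.33 = 0.582, x_B = 0.418.
ΔS_mix = −R(n_A ln x_A + n_B ln x_B) = −8.314 × (2.52 ln 0.582 + 1.81 ln 0.418) = 24.5 J/K.

ΔS_mix = 24.5 J/K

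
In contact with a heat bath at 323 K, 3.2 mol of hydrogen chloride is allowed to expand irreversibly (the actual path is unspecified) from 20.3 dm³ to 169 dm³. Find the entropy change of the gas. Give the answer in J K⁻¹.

Entropy is a state function, so ΔS_gas depends only on the end states.
For an isothermal ideal gas ΔS_gas = nR ln(V₂/V₁) = 3.2 × 8.314 × ln(169/20.3) = 56.4 J/K.

ΔS_gas = 56.4 J/K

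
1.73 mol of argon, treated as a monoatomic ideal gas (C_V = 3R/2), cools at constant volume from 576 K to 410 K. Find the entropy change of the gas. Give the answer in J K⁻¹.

ΔS = -7.33 J/K

At constant volume, ΔS = nC_V ln(T₂/T₁) with C_V = 3R/2 = 12.47 J mol⁻¹ K⁻¹.
ΔS = 1.73 × 12.47 × ln(410/576) = -7.33 J/K.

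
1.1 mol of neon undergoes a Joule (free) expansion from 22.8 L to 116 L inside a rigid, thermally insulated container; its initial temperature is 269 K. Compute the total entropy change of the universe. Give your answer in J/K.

No heat is exchanged and no work is done, so the ideal-gas temperature stays constant.
Entropy is a state function; using a reversible isothermal path, ΔS_gas = nR ln(V₂/V₁) = 1.1 × 8.314 × ln(116/22.8) = 14.9 J/K.
The insulated surroundings exchange no heat, so ΔS_surr = 0 and ΔS_universe = ΔS_gas.

ΔS_universe = 14.9 J/K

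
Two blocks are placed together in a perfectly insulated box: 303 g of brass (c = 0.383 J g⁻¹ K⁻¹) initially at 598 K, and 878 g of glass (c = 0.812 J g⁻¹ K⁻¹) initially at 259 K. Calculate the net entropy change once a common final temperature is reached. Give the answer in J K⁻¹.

Energy balance: T_f = (m₁c₁T₁ + m₂c₂T₂)/(m₁c₁ + m₂c₂) = 306.46 K.
ΔS₁ = m₁c₁ ln(T_f/T₁) = 116.049 × ln(306.46/598) = -77.581 J/K.
ΔS₂ = m₂c₂ ln(T_f/T₂) = 712.936 × ln(306.46/259) = 119.95 J/K.
ΔS_total = -77.581 + 119.95 = 42.4 J/K.

ΔS_total = 42.4 J/K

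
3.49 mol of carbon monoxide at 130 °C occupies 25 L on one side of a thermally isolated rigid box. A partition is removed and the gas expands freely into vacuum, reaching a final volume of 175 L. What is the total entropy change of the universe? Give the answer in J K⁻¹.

ΔS_universe = 56.5 J/K

For an ideal gas in free expansion Q = 0 and W = 0, so T is unchanged.
Entropy is a state function; using a reversible isothermal path, ΔS_gas = nR ln(V₂/V₁) = 3.49 × 8.314 × ln(175/25) = 56.5 J/K.
The insulated surroundings exchange no heat, so ΔS_surr = 0 and ΔS_universe = ΔS_gas.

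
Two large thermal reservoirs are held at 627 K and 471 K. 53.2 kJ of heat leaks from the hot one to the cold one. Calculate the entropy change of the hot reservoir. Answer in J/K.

ΔS_hot = -84.8 J/K

The hot reservoir loses heat Q, so ΔS_hot = −Q/T_H = −53200/627 = -84.8 J/K.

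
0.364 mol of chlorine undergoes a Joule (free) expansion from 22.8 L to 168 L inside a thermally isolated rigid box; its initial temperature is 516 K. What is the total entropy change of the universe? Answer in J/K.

ΔS_universe = 6.04 J/K

No heat is exchanged and no work is done, so the ideal-gas temperature stays constant.
Entropy is a state function; using a reversible isothermal path, ΔS_gas = nR ln(V₂/V₁) = 0.364 × 8.314 × ln(168/22.8) = 6.04 J/K.
The insulated surroundings exchange no heat, so ΔS_surr = 0 and ΔS_universe = ΔS_gas.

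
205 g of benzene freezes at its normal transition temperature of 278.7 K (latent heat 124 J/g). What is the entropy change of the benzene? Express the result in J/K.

ΔS = -91.2 J/K

Heat released by the substance: Q = −mL = −205 × 124 = −25420 J.
At constant T, ΔS = Q_rev/T = −25420 / 278.7 = -91.2 J/K.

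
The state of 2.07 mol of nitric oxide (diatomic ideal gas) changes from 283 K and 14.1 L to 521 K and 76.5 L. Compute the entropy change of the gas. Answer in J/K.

ΔS = 55.4 J/K

Entropy is a state function: ΔS = nC_V ln(T₂/T₁) + nR ln(V₂/V₁), with C_V = 5R/2 = 20.79 J mol⁻¹ K⁻¹ for a diatomic ideal gas.
ΔS = 2.07 × [20.79 × ln(521/283) + 8.314 × ln(76.5/14.1)] = 55.4 J/K.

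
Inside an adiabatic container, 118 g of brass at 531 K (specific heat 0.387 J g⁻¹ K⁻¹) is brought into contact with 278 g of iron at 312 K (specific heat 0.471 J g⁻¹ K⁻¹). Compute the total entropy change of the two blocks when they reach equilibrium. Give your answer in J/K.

ΔS_total = 5.17 J/K

Energy balance: T_f = (m₁c₁T₁ + m₂c₂T₂)/(m₁c₁ + m₂c₂) = 368.63 K.
ΔS₁ = m₁c₁ ln(T_f/T₁) = 45.666 × ln(368.63/531) = -16.67 J/K.
ΔS₂ = m₂c₂ ln(T_f/T₂) = 130.938 × ln(368.63/312) = 21.84 J/K.
ΔS_total = -16.67 + 21.84 = 5.17 J/K.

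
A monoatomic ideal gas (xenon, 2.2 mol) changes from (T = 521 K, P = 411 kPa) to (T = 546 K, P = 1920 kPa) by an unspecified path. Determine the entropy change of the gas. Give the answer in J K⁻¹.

ΔS = nC_p ln(T₂/T₁) − nR ln(P₂/P₁), with C_p = 5R/2 = 20.79 J mol⁻¹ K⁻¹ for a monoatomic ideal gas.
ΔS = 2.2 × [20.79 × ln(546/521) − 8.314 × ln(1920/411)] = -26.1 J/K.

ΔS = -26.1 J/K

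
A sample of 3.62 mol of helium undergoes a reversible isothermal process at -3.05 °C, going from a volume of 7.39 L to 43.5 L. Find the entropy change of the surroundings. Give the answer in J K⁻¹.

For an isothermal ideal gas ΔS_gas = nR ln(V₂/V₁) = 3.62 × 8.314 × ln(43.5/7.39) = 53.4 J/K.
The process is reversible, so ΔS_surr = −ΔS_gas = -53.4 J/K and ΔS_universe = 0.

ΔS_surr = -53.4 J/K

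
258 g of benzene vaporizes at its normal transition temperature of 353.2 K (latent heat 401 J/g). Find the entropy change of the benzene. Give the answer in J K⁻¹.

Heat absorbed by the substance: Q = mL = 258 × 401 = 103458 J.
At constant T, ΔS = Q_rev/T = 103458 / 353.2 = 293 J/K.

ΔS = 293 J/K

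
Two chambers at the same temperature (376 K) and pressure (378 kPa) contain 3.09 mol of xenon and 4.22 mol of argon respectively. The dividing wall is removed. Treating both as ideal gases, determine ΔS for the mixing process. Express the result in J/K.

Mole fractions: x_A = 3.09/7.31 = 0.423, x_B = 0.577.
ΔS_mix = −R(n_A ln x_A + n_B ln x_B) = −8.314 × (3.09 ln 0.423 + 4.22 ln 0.577) = 41.4 J/K.

ΔS_mix = 41.4 J/K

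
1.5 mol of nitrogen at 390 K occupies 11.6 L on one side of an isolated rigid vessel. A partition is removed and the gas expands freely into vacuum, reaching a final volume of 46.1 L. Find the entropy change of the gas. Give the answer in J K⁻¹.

For an ideal gas in free expansion Q = 0 and W = 0, so T is unchanged.
Entropy is a state function; using a reversible isothermal path, ΔS_gas = nR ln(V₂/V₁) = 1.5 × 8.314 × ln(46.1/11.6) = 17.2 J/K.

ΔS_gas = 17.2 J/K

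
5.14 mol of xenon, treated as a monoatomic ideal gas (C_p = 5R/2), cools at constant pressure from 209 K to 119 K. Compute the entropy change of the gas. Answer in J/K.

At constant pressure, ΔS = nC_p ln(T₂/T₁) with C_p = 5R/2 = 20.79 J mol⁻¹ K⁻¹.
ΔS = 5.14 × 20.79 × ln(119/209) = -60.2 J/K.

ΔS = -60.2 J/K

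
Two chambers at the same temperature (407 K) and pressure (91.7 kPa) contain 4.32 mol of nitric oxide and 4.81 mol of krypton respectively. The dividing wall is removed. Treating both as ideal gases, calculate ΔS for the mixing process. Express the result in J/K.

ΔS_mix = 52.5 J/K

Mole fractions: x_A = 4.32/9.13 = 0.473, x_B = 0.527.
ΔS_mix = −R(n_A ln x_A + n_B ln x_B) = −8.314 × (4.32 ln 0.473 + 4.81 ln 0.527) = 52.5 J/K.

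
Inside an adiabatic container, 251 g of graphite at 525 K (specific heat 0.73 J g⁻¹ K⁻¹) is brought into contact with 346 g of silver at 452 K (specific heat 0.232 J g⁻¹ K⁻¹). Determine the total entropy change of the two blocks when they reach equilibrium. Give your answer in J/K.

Energy balance: T_f = (m₁c₁T₁ + m₂c₂T₂)/(m₁c₁ + m₂c₂) = 502.76 K.
ΔS₁ = m₁c₁ ln(T_f/T₁) = 183.23 × ln(502.76/525) = -7.931 J/K.
ΔS₂ = m₂c₂ ln(T_f/T₂) = 80.272 × ln(502.76/452) = 8.544 J/K.
ΔS_total = -7.931 + 8.544 = 0.613 J/K.

ΔS_total = 0.613 J/K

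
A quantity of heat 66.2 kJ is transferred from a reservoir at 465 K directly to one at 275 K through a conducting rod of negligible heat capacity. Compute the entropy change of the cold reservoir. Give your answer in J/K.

ΔS_cold = 241 J/K

The cold reservoir gains heat Q, so ΔS_cold = +Q/T_C = 66200/275 = 241 J/K.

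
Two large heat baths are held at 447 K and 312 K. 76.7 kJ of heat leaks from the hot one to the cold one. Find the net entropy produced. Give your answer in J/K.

ΔS_hot = −Q/T_H = −76700/447 = -171.6 J/K and ΔS_cold = +Q/T_C = 76700/312 = 245.8 J/K.
ΔS_total = -171.6 + 245.8 = 74.2 J/K, positive as the second law requires.

ΔS_total = 74.2 J/K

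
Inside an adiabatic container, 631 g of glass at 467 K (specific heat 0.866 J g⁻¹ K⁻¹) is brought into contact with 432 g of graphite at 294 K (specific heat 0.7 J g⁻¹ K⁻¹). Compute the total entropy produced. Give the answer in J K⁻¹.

ΔS_total = 19.8 J/K

Energy balance: T_f = (m₁c₁T₁ + m₂c₂T₂)/(m₁c₁ + m₂c₂) = 405.37 K.
ΔS₁ = m₁c₁ ln(T_f/T₁) = 546.446 × ln(405.37/467) = -77.34 J/K.
ΔS₂ = m₂c₂ ln(T_f/T₂) = 302.4 × ln(405.37/294) = 97.14 J/K.
ΔS_total = -77.34 + 97.14 = 19.8 J/K.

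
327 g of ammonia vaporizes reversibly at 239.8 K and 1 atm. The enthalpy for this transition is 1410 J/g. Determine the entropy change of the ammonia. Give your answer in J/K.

ΔS = 1920 J/K

Heat absorbed by the substance: Q = mL = 327 × 1410 = 461070 J.
At constant T, ΔS = Q_rev/T = 461070 / 239.8 = 1920 J/K.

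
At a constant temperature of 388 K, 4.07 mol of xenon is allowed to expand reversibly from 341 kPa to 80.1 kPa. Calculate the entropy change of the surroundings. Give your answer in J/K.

ΔS_surr = -49 J/K

For an isothermal ideal gas ΔS_gas = nR ln(P₁/P₂) = 4.07 × 8.314 × ln(341/80.1) = 49 J/K.
The process is reversible, so ΔS_surr = −ΔS_gas = -49 J/K and ΔS_universe = 0.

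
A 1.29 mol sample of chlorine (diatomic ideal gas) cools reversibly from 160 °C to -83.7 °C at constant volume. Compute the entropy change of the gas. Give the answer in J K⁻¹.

In kelvin: T₁ = 433.15 K, T₂ = 189.45 K. At constant volume, ΔS = nC_V ln(T₂/T₁) with C_V = 5R/2 = 20.79 J mol⁻¹ K⁻¹.
ΔS = 1.29 × 20.79 × ln(189.45/433.15) = -22.2 J/K.

ΔS = -22.2 J/K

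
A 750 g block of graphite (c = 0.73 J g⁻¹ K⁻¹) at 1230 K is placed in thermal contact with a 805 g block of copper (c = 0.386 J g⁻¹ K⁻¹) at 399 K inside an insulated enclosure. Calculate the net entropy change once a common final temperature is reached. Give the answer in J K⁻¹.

Energy balance: T_f = (m₁c₁T₁ + m₂c₂T₂)/(m₁c₁ + m₂c₂) = 929.13 K.
ΔS₁ = m₁c₁ ln(T_f/T₁) = 547.5 × ln(929.13/1230) = -153.6 J/K.
ΔS₂ = m₂c₂ ln(T_f/T₂) = 310.73 × ln(929.13/399) = 262.7 J/K.
ΔS_total = -153.6 + 262.7 = 109 J/K.

ΔS_total = 109 J/K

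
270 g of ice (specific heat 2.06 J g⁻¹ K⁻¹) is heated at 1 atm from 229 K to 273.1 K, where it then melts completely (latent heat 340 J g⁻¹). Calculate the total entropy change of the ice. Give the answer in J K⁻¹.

ΔS = 434 J/K

Warming step: ΔS₁ = m c ln(T_tr/T_i) = 270 × 2.06 × ln(273.1/229) = 97.96 J/K.
Phase change: ΔS₂ = +mL/T_tr = 270 × 340 / 273.1 = 336.1 J/K.
ΔS_total = (97.96) + (336.1) = 434 J/K.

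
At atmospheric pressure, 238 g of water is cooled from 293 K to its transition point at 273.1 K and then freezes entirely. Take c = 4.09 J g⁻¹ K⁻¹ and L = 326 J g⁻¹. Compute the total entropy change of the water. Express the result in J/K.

Cooling step: ΔS₁ = m c ln(T_tr/T_i) = 238 × 4.09 × ln(273.1/293) = -68.47 J/K.
Phase change: ΔS₂ = −mL/T_tr = −238 × 326 / 273.1 = -284.1 J/K.
ΔS_total = (-68.47) + (-284.1) = -353 J/K.

ΔS = -353 J/K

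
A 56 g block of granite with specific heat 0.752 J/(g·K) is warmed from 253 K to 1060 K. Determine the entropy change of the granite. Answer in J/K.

ΔS = 60.3 J/K

ΔS = ∫dQ_rev/T = m c ln(T₂/T₁) = 56 × 0.752 × ln(1060/253) = 60.3 J/K.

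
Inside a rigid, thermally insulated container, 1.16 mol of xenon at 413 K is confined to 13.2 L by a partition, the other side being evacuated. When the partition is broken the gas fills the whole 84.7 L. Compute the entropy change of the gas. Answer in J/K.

No heat is exchanged and no work is done, so the ideal-gas temperature stays constant.
Entropy is a state function; using a reversible isothermal path, ΔS_gas = nR ln(V₂/V₁) = 1.16 × 8.314 × ln(84.7/13.2) = 17.9 J/K.

ΔS_gas = 17.9 J/K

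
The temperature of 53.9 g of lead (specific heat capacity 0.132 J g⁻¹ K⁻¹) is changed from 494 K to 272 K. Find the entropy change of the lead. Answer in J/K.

ΔS = ∫dQ_rev/T = m c ln(T₂/T₁) = 53.9 × 0.132 × ln(272/494) = -4.25 J/K.

ΔS = -4.25 J/K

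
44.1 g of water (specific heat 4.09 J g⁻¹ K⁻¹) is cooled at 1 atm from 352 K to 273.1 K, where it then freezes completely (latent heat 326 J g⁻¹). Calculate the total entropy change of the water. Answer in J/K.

ΔS = -98.4 J/K

Cooling step: ΔS₁ = m c ln(T_tr/T_i) = 44.1 × 4.09 × ln(273.1/352) = -45.78 J/K.
Phase change: ΔS₂ = −mL/T_tr = −44.1 × 326 / 273.1 = -52.64 J/K.
ΔS_total = (-45.78) + (-52.64) = -98.4 J/K.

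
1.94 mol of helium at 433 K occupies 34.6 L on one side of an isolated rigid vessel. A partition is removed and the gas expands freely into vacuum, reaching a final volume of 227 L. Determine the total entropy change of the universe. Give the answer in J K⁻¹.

For an ideal gas in free expansion Q = 0 and W = 0, so T is unchanged.
Entropy is a state function; using a reversible isothermal path, ΔS_gas = nR ln(V₂/V₁) = 1.94 × 8.314 × ln(227/34.6) = 30.3 J/K.
The insulated surroundings exchange no heat, so ΔS_surr = 0 and ΔS_universe = ΔS_gas.

ΔS_universe = 30.3 J/K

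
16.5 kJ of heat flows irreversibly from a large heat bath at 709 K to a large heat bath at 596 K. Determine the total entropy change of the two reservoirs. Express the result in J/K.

ΔS_hot = −Q/T_H = −16500/709 = -23.27 J/K and ΔS_cold = +Q/T_C = 16500/596 = 27.68 J/K.
ΔS_total = -23.27 + 27.68 = 4.41 J/K, positive as the second law requires.

ΔS_total = 4.41 J/K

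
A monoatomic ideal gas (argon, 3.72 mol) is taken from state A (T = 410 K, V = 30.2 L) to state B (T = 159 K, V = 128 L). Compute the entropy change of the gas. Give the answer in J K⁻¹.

ΔS = 0.721 J/K

Entropy is a state function: ΔS = nC_V ln(T₂/T₁) + nR ln(V₂/V₁), with C_V = 3R/2 = 12.47 J mol⁻¹ K⁻¹ for a monoatomic ideal gas.
ΔS = 3.72 × [12.47 × ln(159/410) + 8.314 × ln(128/30.2)] = 0.721 J/K.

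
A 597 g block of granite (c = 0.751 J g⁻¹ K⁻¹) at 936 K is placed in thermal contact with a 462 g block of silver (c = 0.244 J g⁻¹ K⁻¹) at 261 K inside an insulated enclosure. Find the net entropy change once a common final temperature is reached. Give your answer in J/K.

ΔS_total = 56.1 J/K

Energy balance: T_f = (m₁c₁T₁ + m₂c₂T₂)/(m₁c₁ + m₂c₂) = 800.38 K.
ΔS₁ = m₁c₁ ln(T_f/T₁) = 448.347 × ln(800.38/936) = -70.18 J/K.
ΔS₂ = m₂c₂ ln(T_f/T₂) = 112.728 × ln(800.38/261) = 126.3 J/K.
ΔS_total = -70.18 + 126.3 = 56.1 J/K.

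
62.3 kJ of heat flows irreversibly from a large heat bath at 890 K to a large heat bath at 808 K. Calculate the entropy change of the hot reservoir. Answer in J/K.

ΔS_hot = -70 J/K

The hot reservoir loses heat Q, so ΔS_hot = −Q/T_H = −62300/890 = -70 J/K.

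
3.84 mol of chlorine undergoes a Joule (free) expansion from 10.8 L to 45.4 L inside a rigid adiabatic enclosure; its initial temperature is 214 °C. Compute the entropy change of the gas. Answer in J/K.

ΔS_gas = 45.8 J/K

No heat is exchanged and no work is done, so the ideal-gas temperature stays constant.
Entropy is a state function; using a reversible isothermal path, ΔS_gas = nR ln(V₂/V₁) = 3.84 × 8.314 × ln(45.4/10.8) = 45.8 J/K.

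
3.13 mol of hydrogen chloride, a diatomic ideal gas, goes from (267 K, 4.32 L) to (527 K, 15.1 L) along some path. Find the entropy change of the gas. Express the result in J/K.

ΔS = 76.8 J/K

Entropy is a state function: ΔS = nC_V ln(T₂/T₁) + nR ln(V₂/V₁), with C_V = 5R/2 = 20.79 J mol⁻¹ K⁻¹ for a diatomic ideal gas.
ΔS = 3.13 × [20.79 × ln(527/267) + 8.314 × ln(15.1/4.32)] = 76.8 J/K.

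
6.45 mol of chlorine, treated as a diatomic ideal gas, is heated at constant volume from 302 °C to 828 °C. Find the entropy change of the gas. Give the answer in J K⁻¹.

In kelvin: T₁ = 575.15 K, T₂ = 1101.15 K. At constant volume, ΔS = nC_V ln(T₂/T₁) with C_V = 5R/2 = 20.79 J mol⁻¹ K⁻¹.
ΔS = 6.45 × 20.79 × ln(1101.15/575.15) = 87.1 J/K.

ΔS = 87.1 J/K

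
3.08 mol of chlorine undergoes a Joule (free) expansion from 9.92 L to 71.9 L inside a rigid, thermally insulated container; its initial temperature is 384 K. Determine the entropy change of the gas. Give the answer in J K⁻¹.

For an ideal gas in free expansion Q = 0 and W = 0, so T is unchanged.
Entropy is a state function; using a reversible isothermal path, ΔS_gas = nR ln(V₂/V₁) = 3.08 × 8.314 × ln(71.9/9.92) = 50.7 J/K.

ΔS_gas = 50.7 J/K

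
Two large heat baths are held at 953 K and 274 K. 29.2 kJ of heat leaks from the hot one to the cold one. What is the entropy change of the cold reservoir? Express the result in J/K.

ΔS_cold = 107 J/K

The cold reservoir gains heat Q, so ΔS_cold = +Q/T_C = 29200/274 = 107 J/K.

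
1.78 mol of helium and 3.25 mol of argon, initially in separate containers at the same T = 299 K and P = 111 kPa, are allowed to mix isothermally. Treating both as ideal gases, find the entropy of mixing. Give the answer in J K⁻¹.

Mole fractions: x_A = 1.78/5.03 = 0.354, x_B = 0.646.
ΔS_mix = −R(n_A ln x_A + n_B ln x_B) = −8.314 × (1.78 ln 0.354 + 3.25 ln 0.646) = 27.2 J/K.

ΔS_mix = 27.2 J/K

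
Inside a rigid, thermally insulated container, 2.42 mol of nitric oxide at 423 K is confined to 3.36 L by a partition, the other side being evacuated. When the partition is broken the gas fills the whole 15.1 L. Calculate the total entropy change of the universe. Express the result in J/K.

ΔS_universe = 30.2 J/K

No heat is exchanged and no work is done, so the ideal-gas temperature stays constant.
Entropy is a state function; using a reversible isothermal path, ΔS_gas = nR ln(V₂/V₁) = 2.42 × 8.314 × ln(15.1/3.36) = 30.2 J/K.
The insulated surroundings exchange no heat, so ΔS_surr = 0 and ΔS_universe = ΔS_gas.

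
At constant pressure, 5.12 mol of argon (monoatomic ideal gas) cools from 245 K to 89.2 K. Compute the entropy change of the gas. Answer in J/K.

At constant pressure, ΔS = nC_p ln(T₂/T₁) with C_p = 5R/2 = 20.79 J mol⁻¹ K⁻¹.
ΔS = 5.12 × 20.79 × ln(89.2/245) = -108 J/K.

ΔS = -108 J/K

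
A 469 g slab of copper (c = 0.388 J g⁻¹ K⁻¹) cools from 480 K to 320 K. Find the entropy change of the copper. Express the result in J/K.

ΔS = -73.8 J/K

ΔS = ∫dQ_rev/T = m c ln(T₂/T₁) = 469 × 0.388 × ln(320/480) = -73.8 J/K.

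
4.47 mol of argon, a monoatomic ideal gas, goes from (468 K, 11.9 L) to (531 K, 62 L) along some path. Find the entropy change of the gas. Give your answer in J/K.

Entropy is a state function: ΔS = nC_V ln(T₂/T₁) + nR ln(V₂/V₁), with C_V = 3R/2 = 12.47 J mol⁻¹ K⁻¹ for a monoatomic ideal gas.
ΔS = 4.47 × [12.47 × ln(531/468) + 8.314 × ln(62/11.9)] = 68.4 J/K.

ΔS = 68.4 J/K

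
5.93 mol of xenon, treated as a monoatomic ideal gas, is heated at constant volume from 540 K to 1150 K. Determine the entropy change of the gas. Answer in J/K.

At constant volume, ΔS = nC_V ln(T₂/T₁) with C_V = 3R/2 = 12.47 J mol⁻¹ K⁻¹.
ΔS = 5.93 × 12.47 × ln(1150/540) = 55.9 J/K.

ΔS = 55.9 J/K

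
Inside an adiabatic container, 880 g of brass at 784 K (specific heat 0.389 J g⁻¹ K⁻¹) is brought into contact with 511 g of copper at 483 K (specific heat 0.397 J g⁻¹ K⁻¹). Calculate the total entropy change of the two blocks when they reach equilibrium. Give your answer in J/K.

Energy balance: T_f = (m₁c₁T₁ + m₂c₂T₂)/(m₁c₁ + m₂c₂) = 672 K.
ΔS₁ = m₁c₁ ln(T_f/T₁) = 342.32 × ln(672/784) = -52.77 J/K.
ΔS₂ = m₂c₂ ln(T_f/T₂) = 202.867 × ln(672/483) = 66.99 J/K.
ΔS_total = -52.77 + 66.99 = 14.2 J/K.

ΔS_total = 14.2 J/K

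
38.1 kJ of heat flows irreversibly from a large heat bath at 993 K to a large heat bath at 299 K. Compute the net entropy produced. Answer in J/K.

ΔS_total = 89.1 J/K

ΔS_hot = −Q/T_H = −38100/993 = -38.369 J/K and ΔS_cold = +Q/T_C = 38100/299 = 127.42 J/K.
ΔS_total = -38.369 + 127.42 = 89.1 J/K, positive as the second law requires.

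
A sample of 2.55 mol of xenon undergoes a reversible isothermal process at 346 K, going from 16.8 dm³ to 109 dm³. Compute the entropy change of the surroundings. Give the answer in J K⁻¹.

ΔS_surr = -39.6 J/K

For an isothermal ideal gas ΔS_gas = nR ln(V₂/V₁) = 2.55 × 8.314 × ln(109/16.8) = 39.6 J/K.
The process is reversible, so ΔS_surr = −ΔS_gas = -39.6 J/K and ΔS_universe = 0.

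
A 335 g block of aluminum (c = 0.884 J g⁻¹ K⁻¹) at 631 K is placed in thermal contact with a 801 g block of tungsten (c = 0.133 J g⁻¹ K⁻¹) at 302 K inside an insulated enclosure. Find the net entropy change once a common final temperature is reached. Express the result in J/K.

Energy balance: T_f = (m₁c₁T₁ + m₂c₂T₂)/(m₁c₁ + m₂c₂) = 543.96 K.
ΔS₁ = m₁c₁ ln(T_f/T₁) = 296.14 × ln(543.96/631) = -43.96 J/K.
ΔS₂ = m₂c₂ ln(T_f/T₂) = 106.533 × ln(543.96/302) = 62.69 J/K.
ΔS_total = -43.96 + 62.69 = 18.7 J/K.

ΔS_total = 18.7 J/K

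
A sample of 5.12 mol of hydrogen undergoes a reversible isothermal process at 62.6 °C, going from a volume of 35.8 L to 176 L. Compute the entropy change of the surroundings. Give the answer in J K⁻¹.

For an isothermal ideal gas ΔS_gas = nR ln(V₂/V₁) = 5.12 × 8.314 × ln(176/35.8) = 67.8 J/K.
The process is reversible, so ΔS_surr = −ΔS_gas = -67.8 J/K and ΔS_universe = 0.

ΔS_surr = -67.8 J/K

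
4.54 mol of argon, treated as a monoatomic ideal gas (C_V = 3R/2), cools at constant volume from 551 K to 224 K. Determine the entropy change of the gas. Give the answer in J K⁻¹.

ΔS = -51 J/K

At constant volume, ΔS = nC_V ln(T₂/T₁) with C_V = 3R/2 = 12.47 J mol⁻¹ K⁻¹.
ΔS = 4.54 × 12.47 × ln(224/551) = -51 J/K.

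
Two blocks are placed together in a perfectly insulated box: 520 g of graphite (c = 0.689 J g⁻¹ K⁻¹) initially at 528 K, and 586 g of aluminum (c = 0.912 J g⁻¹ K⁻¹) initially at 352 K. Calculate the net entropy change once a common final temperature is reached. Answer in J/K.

Energy balance: T_f = (m₁c₁T₁ + m₂c₂T₂)/(m₁c₁ + m₂c₂) = 422.64 K.
ΔS₁ = m₁c₁ ln(T_f/T₁) = 358.28 × ln(422.64/528) = -79.75 J/K.
ΔS₂ = m₂c₂ ln(T_f/T₂) = 534.432 × ln(422.64/352) = 97.74 J/K.
ΔS_total = -79.75 + 97.74 = 18 J/K.

ΔS_total = 18 J/K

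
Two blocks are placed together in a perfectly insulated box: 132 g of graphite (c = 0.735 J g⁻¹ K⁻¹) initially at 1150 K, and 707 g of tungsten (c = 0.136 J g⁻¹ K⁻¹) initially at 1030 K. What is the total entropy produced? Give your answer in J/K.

Energy balance: T_f = (m₁c₁T₁ + m₂c₂T₂)/(m₁c₁ + m₂c₂) = 1090.3 K.
ΔS₁ = m₁c₁ ln(T_f/T₁) = 97.02 × ln(1090.3/1150) = -5.175 J/K.
ΔS₂ = m₂c₂ ln(T_f/T₂) = 96.152 × ln(1090.3/1030) = 5.468 J/K.
ΔS_total = -5.175 + 5.468 = 0.293 J/K.

ΔS_total = 0.293 J/K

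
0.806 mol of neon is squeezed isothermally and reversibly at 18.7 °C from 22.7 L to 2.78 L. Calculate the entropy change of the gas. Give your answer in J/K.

ΔS_gas = -14.1 J/K

For an isothermal ideal gas ΔS_gas = nR ln(V₂/V₁) = 0.806 × 8.314 × ln(2.78/22.7) = -14.1 J/K.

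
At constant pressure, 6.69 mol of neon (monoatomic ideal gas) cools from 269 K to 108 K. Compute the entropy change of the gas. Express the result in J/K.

At constant pressure, ΔS = nC_p ln(T₂/T₁) with C_p = 5R/2 = 20.79 J mol⁻¹ K⁻¹.
ΔS = 6.69 × 20.79 × ln(108/269) = -127 J/K.

ΔS = -127 J/K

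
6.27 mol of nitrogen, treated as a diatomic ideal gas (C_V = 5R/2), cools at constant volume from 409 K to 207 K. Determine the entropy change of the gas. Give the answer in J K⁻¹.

At constant volume, ΔS = nC_V ln(T₂/T₁) with C_V = 5R/2 = 20.79 J mol⁻¹ K⁻¹.
ΔS = 6.27 × 20.79 × ln(207/409) = -88.7 J/K.

ΔS = -88.7 J/K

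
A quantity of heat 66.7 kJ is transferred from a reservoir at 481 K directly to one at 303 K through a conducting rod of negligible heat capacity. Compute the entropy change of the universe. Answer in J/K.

ΔS_hot = −Q/T_H = −66700/481 = -138.67 J/K and ΔS_cold = +Q/T_C = 66700/303 = 220.13 J/K.
ΔS_total = -138.67 + 220.13 = 81.5 J/K, positive as the second law requires.

ΔS_total = 81.5 J/K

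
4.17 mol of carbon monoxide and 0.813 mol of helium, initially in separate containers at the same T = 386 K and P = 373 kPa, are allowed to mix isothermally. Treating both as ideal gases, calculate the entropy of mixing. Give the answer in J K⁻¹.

Mole fractions: x_A = 4.17/4.98 = 0.837, x_B = 0.163.
ΔS_mix = −R(n_A ln x_A + n_B ln x_B) = −8.314 × (4.17 ln 0.837 + 0.813 ln 0.163) = 18.4 J/K.

ΔS_mix = 18.4 J/K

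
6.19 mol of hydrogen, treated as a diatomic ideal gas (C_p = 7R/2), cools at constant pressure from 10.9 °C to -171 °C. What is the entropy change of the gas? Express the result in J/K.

ΔS = -184 J/K

In kelvin: T₁ = 284.05 K, T₂ = 102.15 K. At constant pressure, ΔS = nC_p ln(T₂/T₁) with C_p = 7R/2 = 29.1 J mol⁻¹ K⁻¹.
ΔS = 6.19 × 29.1 × ln(102.15/284.05) = -184 J/K.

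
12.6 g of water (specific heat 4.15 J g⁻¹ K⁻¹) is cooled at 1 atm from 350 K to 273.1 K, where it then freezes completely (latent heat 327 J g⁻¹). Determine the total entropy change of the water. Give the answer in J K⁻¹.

Cooling step: ΔS₁ = m c ln(T_tr/T_i) = 12.6 × 4.15 × ln(273.1/350) = -12.97 J/K.
Phase change: ΔS₂ = −mL/T_tr = −12.6 × 327 / 273.1 = -15.09 J/K.
ΔS_total = (-12.97) + (-15.09) = -28.1 J/K.

ΔS = -28.1 J/K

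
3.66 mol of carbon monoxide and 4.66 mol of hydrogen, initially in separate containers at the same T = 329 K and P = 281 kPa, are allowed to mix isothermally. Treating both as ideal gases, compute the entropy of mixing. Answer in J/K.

Mole fractions: x_A = 3.66/8.32 = 0.44, x_B = 0.56.
ΔS_mix = −R(n_A ln x_A + n_B ln x_B) = −8.314 × (3.66 ln 0.44 + 4.66 ln 0.56) = 47.4 J/K.

ΔS_mix = 47.4 J/K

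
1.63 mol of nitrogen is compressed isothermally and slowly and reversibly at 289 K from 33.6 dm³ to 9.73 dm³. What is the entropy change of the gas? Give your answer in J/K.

For an isothermal ideal gas ΔS_gas = nR ln(V₂/V₁) = 1.63 × 8.314 × ln(9.73/33.6) = -16.8 J/K.

ΔS_gas = -16.8 J/K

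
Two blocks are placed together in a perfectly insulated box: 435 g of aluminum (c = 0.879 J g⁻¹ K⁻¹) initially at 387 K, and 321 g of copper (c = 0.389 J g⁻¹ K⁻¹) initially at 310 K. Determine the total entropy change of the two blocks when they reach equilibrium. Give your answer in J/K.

ΔS_total = 2.23 J/K

Energy balance: T_f = (m₁c₁T₁ + m₂c₂T₂)/(m₁c₁ + m₂c₂) = 368.04 K.
ΔS₁ = m₁c₁ ln(T_f/T₁) = 382.365 × ln(368.04/387) = -19.2 J/K.
ΔS₂ = m₂c₂ ln(T_f/T₂) = 124.869 × ln(368.04/310) = 21.43 J/K.
ΔS_total = -19.2 + 21.43 = 2.23 J/K.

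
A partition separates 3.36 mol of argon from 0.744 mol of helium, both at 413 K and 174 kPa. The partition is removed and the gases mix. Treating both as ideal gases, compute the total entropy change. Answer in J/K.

Mole fractions: x_A = 3.36/4.1 = 0.819, x_B = 0.181.
ΔS_mix = −R(n_A ln x_A + n_B ln x_B) = −8.314 × (3.36 ln 0.819 + 0.744 ln 0.181) = 16.2 J/K.

ΔS_mix = 16.2 J/K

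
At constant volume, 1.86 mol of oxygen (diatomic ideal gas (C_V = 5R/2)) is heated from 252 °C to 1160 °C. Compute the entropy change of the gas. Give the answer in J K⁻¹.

In kelvin: T₁ = 525.15 K, T₂ = 1433.15 K. At constant volume, ΔS = nC_V ln(T₂/T₁) with C_V = 5R/2 = 20.79 J mol⁻¹ K⁻¹.
ΔS = 1.86 × 20.79 × ln(1433.15/525.15) = 38.8 J/K.

ΔS = 38.8 J/K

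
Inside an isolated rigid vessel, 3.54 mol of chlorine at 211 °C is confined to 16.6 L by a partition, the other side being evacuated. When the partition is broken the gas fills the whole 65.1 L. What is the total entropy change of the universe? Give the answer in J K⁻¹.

For an ideal gas in free expansion Q = 0 and W = 0, so T is unchanged.
Entropy is a state function; using a reversible isothermal path, ΔS_gas = nR ln(V₂/V₁) = 3.54 × 8.314 × ln(65.1/16.6) = 40.2 J/K.
The insulated surroundings exchange no heat, so ΔS_surr = 0 and ΔS_universe = ΔS_gas.

ΔS_universe = 40.2 J/K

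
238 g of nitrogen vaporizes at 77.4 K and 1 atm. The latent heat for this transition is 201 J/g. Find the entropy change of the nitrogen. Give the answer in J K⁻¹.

Heat absorbed by the substance: Q = mL = 238 × 201 = 47838 J.
At constant T, ΔS = Q_rev/T = 47838 / 77.4 = 618 J/K.

ΔS = 618 J/K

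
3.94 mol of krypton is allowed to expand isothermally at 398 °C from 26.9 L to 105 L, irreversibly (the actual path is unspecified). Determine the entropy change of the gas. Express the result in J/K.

Entropy is a state function, so ΔS_gas depends only on the end states.
For an isothermal ideal gas ΔS_gas = nR ln(V₂/V₁) = 3.94 × 8.314 × ln(105/26.9) = 44.6 J/K.

ΔS_gas = 44.6 J/K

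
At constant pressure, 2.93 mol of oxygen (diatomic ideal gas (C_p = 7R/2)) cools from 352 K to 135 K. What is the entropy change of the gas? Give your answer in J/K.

At constant pressure, ΔS = nC_p ln(T₂/T₁) with C_p = 7R/2 = 29.1 J mol⁻¹ K⁻¹.
ΔS = 2.93 × 29.1 × ln(135/352) = -81.7 J/K.

ΔS = -81.7 J/K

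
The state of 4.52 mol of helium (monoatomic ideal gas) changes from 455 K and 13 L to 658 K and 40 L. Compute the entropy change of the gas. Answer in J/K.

Entropy is a state function: ΔS = nC_V ln(T₂/T₁) + nR ln(V₂/V₁), with C_V = 3R/2 = 12.47 J mol⁻¹ K⁻¹ for a monoatomic ideal gas.
ΔS = 4.52 × [12.47 × ln(658/455) + 8.314 × ln(40/13)] = 63 J/K.

ΔS = 63 J/K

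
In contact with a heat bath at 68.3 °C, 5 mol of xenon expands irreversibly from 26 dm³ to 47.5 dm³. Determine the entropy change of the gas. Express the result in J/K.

ΔS_gas = 25.1 J/K

Entropy is a state function, so ΔS_gas depends only on the end states.
For an isothermal ideal gas ΔS_gas = nR ln(V₂/V₁) = 5 × 8.314 × ln(47.5/26) = 25.1 J/K.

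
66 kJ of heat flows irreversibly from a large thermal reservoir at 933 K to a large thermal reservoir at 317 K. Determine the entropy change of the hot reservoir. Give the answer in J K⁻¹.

The hot reservoir loses heat Q, so ΔS_hot = −Q/T_H = −66000/933 = -70.7 J/K.

ΔS_hot = -70.7 J/K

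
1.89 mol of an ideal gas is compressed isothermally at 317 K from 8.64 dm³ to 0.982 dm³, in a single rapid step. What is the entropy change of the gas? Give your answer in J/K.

ΔS_gas = -34.2 J/K

Entropy is a state function, so ΔS_gas depends only on the end states.
For an isothermal ideal gas ΔS_gas = nR ln(V₂/V₁) = 1.89 × 8.314 × ln(0.982/8.64) = -34.2 J/K.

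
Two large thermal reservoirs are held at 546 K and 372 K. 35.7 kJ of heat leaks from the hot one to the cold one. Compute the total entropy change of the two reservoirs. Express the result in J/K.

ΔS_total = 30.6 J/K

ΔS_hot = −Q/T_H = −35700/546 = -65.38 J/K and ΔS_cold = +Q/T_C = 35700/372 = 95.97 J/K.
ΔS_total = -65.38 + 95.97 = 30.6 J/K, positive as the second law requires.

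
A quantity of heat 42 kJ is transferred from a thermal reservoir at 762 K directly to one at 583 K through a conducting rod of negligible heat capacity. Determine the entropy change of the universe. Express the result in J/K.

ΔS_hot = −Q/T_H = −42000/762 = -55.12 J/K and ΔS_cold = +Q/T_C = 42000/583 = 72.04 J/K.
ΔS_total = -55.12 + 72.04 = 16.9 J/K, positive as the second law requires.

ΔS_total = 16.9 J/K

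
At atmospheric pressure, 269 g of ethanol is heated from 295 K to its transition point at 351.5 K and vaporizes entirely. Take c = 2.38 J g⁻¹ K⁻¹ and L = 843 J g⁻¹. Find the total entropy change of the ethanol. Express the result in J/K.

Warming step: ΔS₁ = m c ln(T_tr/T_i) = 269 × 2.38 × ln(351.5/295) = 112.2 J/K.
Phase change: ΔS₂ = +mL/T_tr = 269 × 843 / 351.5 = 645.1 J/K.
ΔS_total = (112.2) + (645.1) = 757 J/K.

ΔS = 757 J/K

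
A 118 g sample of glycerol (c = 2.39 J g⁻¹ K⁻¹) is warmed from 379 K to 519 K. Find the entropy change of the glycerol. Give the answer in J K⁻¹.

ΔS = 88.7 J/K

ΔS = ∫dQ_rev/T = m c ln(T₂/T₁) = 118 × 2.39 × ln(519/379) = 88.7 J/K.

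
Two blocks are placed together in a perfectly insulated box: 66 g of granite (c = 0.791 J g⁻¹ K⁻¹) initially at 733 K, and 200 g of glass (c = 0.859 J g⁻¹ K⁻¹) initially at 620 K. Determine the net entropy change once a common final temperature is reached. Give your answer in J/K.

Energy balance: T_f = (m₁c₁T₁ + m₂c₂T₂)/(m₁c₁ + m₂c₂) = 646.34 K.
ΔS₁ = m₁c₁ ln(T_f/T₁) = 52.206 × ln(646.34/733) = -6.569 J/K.
ΔS₂ = m₂c₂ ln(T_f/T₂) = 171.8 × ln(646.34/620) = 7.147 J/K.
ΔS_total = -6.569 + 7.147 = 0.578 J/K.

ΔS_total = 0.578 J/K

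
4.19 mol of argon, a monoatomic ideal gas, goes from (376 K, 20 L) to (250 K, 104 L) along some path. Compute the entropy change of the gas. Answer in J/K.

Entropy is a state function: ΔS = nC_V ln(T₂/T₁) + nR ln(V₂/V₁), with C_V = 3R/2 = 12.47 J mol⁻¹ K⁻¹ for a monoatomic ideal gas.
ΔS = 4.19 × [12.47 × ln(250/376) + 8.314 × ln(104/20)] = 36.1 J/K.

ΔS = 36.1 J/K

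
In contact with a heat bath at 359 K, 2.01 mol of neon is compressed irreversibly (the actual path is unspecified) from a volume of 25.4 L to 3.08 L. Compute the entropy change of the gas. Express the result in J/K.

ΔS_gas = -35.3 J/K

Entropy is a state function, so ΔS_gas depends only on the end states.
For an isothermal ideal gas ΔS_gas = nR ln(V₂/V₁) = 2.01 × 8.314 × ln(3.08/25.4) = -35.3 J/K.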